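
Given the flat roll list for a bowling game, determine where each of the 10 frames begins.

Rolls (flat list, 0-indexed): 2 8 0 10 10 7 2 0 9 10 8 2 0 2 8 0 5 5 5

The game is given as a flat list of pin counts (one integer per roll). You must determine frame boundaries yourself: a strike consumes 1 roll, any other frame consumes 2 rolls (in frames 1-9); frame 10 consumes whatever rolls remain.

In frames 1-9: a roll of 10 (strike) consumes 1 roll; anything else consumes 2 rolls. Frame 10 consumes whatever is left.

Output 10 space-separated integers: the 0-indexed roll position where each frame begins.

Frame 1 starts at roll index 0: rolls=2,8 (sum=10), consumes 2 rolls
Frame 2 starts at roll index 2: rolls=0,10 (sum=10), consumes 2 rolls
Frame 3 starts at roll index 4: roll=10 (strike), consumes 1 roll
Frame 4 starts at roll index 5: rolls=7,2 (sum=9), consumes 2 rolls
Frame 5 starts at roll index 7: rolls=0,9 (sum=9), consumes 2 rolls
Frame 6 starts at roll index 9: roll=10 (strike), consumes 1 roll
Frame 7 starts at roll index 10: rolls=8,2 (sum=10), consumes 2 rolls
Frame 8 starts at roll index 12: rolls=0,2 (sum=2), consumes 2 rolls
Frame 9 starts at roll index 14: rolls=8,0 (sum=8), consumes 2 rolls
Frame 10 starts at roll index 16: 3 remaining rolls

Answer: 0 2 4 5 7 9 10 12 14 16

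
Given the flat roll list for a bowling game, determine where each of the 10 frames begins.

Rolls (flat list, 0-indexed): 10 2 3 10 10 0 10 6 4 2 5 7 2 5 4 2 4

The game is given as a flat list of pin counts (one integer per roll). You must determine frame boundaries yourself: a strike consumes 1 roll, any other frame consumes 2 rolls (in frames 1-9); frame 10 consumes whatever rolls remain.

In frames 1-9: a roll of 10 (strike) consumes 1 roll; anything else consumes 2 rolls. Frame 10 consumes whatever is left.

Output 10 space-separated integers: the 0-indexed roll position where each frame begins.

Frame 1 starts at roll index 0: roll=10 (strike), consumes 1 roll
Frame 2 starts at roll index 1: rolls=2,3 (sum=5), consumes 2 rolls
Frame 3 starts at roll index 3: roll=10 (strike), consumes 1 roll
Frame 4 starts at roll index 4: roll=10 (strike), consumes 1 roll
Frame 5 starts at roll index 5: rolls=0,10 (sum=10), consumes 2 rolls
Frame 6 starts at roll index 7: rolls=6,4 (sum=10), consumes 2 rolls
Frame 7 starts at roll index 9: rolls=2,5 (sum=7), consumes 2 rolls
Frame 8 starts at roll index 11: rolls=7,2 (sum=9), consumes 2 rolls
Frame 9 starts at roll index 13: rolls=5,4 (sum=9), consumes 2 rolls
Frame 10 starts at roll index 15: 2 remaining rolls

Answer: 0 1 3 4 5 7 9 11 13 15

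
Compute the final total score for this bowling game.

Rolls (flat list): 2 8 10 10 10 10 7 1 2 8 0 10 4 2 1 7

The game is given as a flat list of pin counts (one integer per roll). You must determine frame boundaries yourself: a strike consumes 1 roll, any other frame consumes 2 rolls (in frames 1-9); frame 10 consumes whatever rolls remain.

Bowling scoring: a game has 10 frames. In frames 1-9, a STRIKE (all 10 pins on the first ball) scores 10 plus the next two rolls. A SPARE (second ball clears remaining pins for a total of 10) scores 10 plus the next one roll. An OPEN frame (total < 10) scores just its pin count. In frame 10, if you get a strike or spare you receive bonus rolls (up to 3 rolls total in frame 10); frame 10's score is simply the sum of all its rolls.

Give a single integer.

Frame 1: SPARE (2+8=10). 10 + next roll (10) = 20. Cumulative: 20
Frame 2: STRIKE. 10 + next two rolls (10+10) = 30. Cumulative: 50
Frame 3: STRIKE. 10 + next two rolls (10+10) = 30. Cumulative: 80
Frame 4: STRIKE. 10 + next two rolls (10+7) = 27. Cumulative: 107
Frame 5: STRIKE. 10 + next two rolls (7+1) = 18. Cumulative: 125
Frame 6: OPEN (7+1=8). Cumulative: 133
Frame 7: SPARE (2+8=10). 10 + next roll (0) = 10. Cumulative: 143
Frame 8: SPARE (0+10=10). 10 + next roll (4) = 14. Cumulative: 157
Frame 9: OPEN (4+2=6). Cumulative: 163
Frame 10: OPEN. Sum of all frame-10 rolls (1+7) = 8. Cumulative: 171

Answer: 171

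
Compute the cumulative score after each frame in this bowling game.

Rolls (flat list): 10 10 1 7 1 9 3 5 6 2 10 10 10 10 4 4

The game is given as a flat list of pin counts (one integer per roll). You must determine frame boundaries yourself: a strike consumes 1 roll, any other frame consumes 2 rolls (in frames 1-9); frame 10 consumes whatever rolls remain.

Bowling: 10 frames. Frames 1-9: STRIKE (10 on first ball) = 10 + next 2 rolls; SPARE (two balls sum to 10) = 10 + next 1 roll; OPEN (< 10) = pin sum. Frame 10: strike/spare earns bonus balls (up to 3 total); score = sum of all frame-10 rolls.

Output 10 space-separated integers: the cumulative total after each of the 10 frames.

Answer: 21 39 47 60 68 76 106 136 160 178

Derivation:
Frame 1: STRIKE. 10 + next two rolls (10+1) = 21. Cumulative: 21
Frame 2: STRIKE. 10 + next two rolls (1+7) = 18. Cumulative: 39
Frame 3: OPEN (1+7=8). Cumulative: 47
Frame 4: SPARE (1+9=10). 10 + next roll (3) = 13. Cumulative: 60
Frame 5: OPEN (3+5=8). Cumulative: 68
Frame 6: OPEN (6+2=8). Cumulative: 76
Frame 7: STRIKE. 10 + next two rolls (10+10) = 30. Cumulative: 106
Frame 8: STRIKE. 10 + next two rolls (10+10) = 30. Cumulative: 136
Frame 9: STRIKE. 10 + next two rolls (10+4) = 24. Cumulative: 160
Frame 10: STRIKE. Sum of all frame-10 rolls (10+4+4) = 18. Cumulative: 178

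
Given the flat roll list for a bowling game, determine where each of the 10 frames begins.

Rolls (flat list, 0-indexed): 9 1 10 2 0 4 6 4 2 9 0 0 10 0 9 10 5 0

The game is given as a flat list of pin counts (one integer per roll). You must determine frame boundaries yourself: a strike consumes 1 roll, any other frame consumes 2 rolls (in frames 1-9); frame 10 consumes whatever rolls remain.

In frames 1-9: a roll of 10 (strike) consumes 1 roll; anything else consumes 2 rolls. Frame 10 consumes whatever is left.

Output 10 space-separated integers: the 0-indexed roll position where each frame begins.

Frame 1 starts at roll index 0: rolls=9,1 (sum=10), consumes 2 rolls
Frame 2 starts at roll index 2: roll=10 (strike), consumes 1 roll
Frame 3 starts at roll index 3: rolls=2,0 (sum=2), consumes 2 rolls
Frame 4 starts at roll index 5: rolls=4,6 (sum=10), consumes 2 rolls
Frame 5 starts at roll index 7: rolls=4,2 (sum=6), consumes 2 rolls
Frame 6 starts at roll index 9: rolls=9,0 (sum=9), consumes 2 rolls
Frame 7 starts at roll index 11: rolls=0,10 (sum=10), consumes 2 rolls
Frame 8 starts at roll index 13: rolls=0,9 (sum=9), consumes 2 rolls
Frame 9 starts at roll index 15: roll=10 (strike), consumes 1 roll
Frame 10 starts at roll index 16: 2 remaining rolls

Answer: 0 2 3 5 7 9 11 13 15 16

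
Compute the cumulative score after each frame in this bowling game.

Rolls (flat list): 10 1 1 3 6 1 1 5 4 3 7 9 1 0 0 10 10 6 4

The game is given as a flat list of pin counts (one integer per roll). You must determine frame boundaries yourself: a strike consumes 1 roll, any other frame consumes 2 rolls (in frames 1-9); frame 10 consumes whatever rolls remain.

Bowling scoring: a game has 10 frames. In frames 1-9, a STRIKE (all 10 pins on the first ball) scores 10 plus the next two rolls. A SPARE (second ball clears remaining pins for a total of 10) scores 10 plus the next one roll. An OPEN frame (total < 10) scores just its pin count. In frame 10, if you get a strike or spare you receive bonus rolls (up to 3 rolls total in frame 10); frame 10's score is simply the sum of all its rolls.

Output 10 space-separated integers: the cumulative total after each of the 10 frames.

Answer: 12 14 23 25 34 53 63 63 89 109

Derivation:
Frame 1: STRIKE. 10 + next two rolls (1+1) = 12. Cumulative: 12
Frame 2: OPEN (1+1=2). Cumulative: 14
Frame 3: OPEN (3+6=9). Cumulative: 23
Frame 4: OPEN (1+1=2). Cumulative: 25
Frame 5: OPEN (5+4=9). Cumulative: 34
Frame 6: SPARE (3+7=10). 10 + next roll (9) = 19. Cumulative: 53
Frame 7: SPARE (9+1=10). 10 + next roll (0) = 10. Cumulative: 63
Frame 8: OPEN (0+0=0). Cumulative: 63
Frame 9: STRIKE. 10 + next two rolls (10+6) = 26. Cumulative: 89
Frame 10: STRIKE. Sum of all frame-10 rolls (10+6+4) = 20. Cumulative: 109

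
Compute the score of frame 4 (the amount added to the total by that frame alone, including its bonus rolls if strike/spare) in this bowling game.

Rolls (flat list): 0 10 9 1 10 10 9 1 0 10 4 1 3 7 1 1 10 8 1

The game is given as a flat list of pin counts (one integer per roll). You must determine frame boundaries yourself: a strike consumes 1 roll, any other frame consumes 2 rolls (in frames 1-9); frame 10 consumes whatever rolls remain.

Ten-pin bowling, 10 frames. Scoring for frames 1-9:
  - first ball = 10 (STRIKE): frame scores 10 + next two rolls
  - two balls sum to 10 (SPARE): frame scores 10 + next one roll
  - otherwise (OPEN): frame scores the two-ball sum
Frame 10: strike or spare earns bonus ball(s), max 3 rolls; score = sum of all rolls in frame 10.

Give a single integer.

Frame 1: SPARE (0+10=10). 10 + next roll (9) = 19. Cumulative: 19
Frame 2: SPARE (9+1=10). 10 + next roll (10) = 20. Cumulative: 39
Frame 3: STRIKE. 10 + next two rolls (10+9) = 29. Cumulative: 68
Frame 4: STRIKE. 10 + next two rolls (9+1) = 20. Cumulative: 88
Frame 5: SPARE (9+1=10). 10 + next roll (0) = 10. Cumulative: 98
Frame 6: SPARE (0+10=10). 10 + next roll (4) = 14. Cumulative: 112

Answer: 20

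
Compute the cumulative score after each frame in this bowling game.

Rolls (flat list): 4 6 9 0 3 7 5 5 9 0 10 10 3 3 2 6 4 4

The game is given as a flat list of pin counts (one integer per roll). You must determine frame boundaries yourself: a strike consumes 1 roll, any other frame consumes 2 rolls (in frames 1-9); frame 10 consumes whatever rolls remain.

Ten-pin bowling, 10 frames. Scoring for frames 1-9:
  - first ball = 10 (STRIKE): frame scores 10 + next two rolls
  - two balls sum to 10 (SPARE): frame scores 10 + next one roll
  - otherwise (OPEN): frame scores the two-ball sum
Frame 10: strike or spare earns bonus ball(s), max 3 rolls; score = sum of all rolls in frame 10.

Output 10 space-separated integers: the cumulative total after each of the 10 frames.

Frame 1: SPARE (4+6=10). 10 + next roll (9) = 19. Cumulative: 19
Frame 2: OPEN (9+0=9). Cumulative: 28
Frame 3: SPARE (3+7=10). 10 + next roll (5) = 15. Cumulative: 43
Frame 4: SPARE (5+5=10). 10 + next roll (9) = 19. Cumulative: 62
Frame 5: OPEN (9+0=9). Cumulative: 71
Frame 6: STRIKE. 10 + next two rolls (10+3) = 23. Cumulative: 94
Frame 7: STRIKE. 10 + next two rolls (3+3) = 16. Cumulative: 110
Frame 8: OPEN (3+3=6). Cumulative: 116
Frame 9: OPEN (2+6=8). Cumulative: 124
Frame 10: OPEN. Sum of all frame-10 rolls (4+4) = 8. Cumulative: 132

Answer: 19 28 43 62 71 94 110 116 124 132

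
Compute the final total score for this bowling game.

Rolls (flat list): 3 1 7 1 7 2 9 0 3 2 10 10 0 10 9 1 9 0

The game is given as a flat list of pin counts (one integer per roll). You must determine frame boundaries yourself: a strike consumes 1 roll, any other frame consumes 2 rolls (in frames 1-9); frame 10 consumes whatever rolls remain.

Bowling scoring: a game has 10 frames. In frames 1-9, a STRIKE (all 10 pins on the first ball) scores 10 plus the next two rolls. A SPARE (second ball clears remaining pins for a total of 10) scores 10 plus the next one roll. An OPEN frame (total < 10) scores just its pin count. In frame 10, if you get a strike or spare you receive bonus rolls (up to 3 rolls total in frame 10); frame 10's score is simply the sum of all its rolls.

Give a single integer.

Answer: 122

Derivation:
Frame 1: OPEN (3+1=4). Cumulative: 4
Frame 2: OPEN (7+1=8). Cumulative: 12
Frame 3: OPEN (7+2=9). Cumulative: 21
Frame 4: OPEN (9+0=9). Cumulative: 30
Frame 5: OPEN (3+2=5). Cumulative: 35
Frame 6: STRIKE. 10 + next two rolls (10+0) = 20. Cumulative: 55
Frame 7: STRIKE. 10 + next two rolls (0+10) = 20. Cumulative: 75
Frame 8: SPARE (0+10=10). 10 + next roll (9) = 19. Cumulative: 94
Frame 9: SPARE (9+1=10). 10 + next roll (9) = 19. Cumulative: 113
Frame 10: OPEN. Sum of all frame-10 rolls (9+0) = 9. Cumulative: 122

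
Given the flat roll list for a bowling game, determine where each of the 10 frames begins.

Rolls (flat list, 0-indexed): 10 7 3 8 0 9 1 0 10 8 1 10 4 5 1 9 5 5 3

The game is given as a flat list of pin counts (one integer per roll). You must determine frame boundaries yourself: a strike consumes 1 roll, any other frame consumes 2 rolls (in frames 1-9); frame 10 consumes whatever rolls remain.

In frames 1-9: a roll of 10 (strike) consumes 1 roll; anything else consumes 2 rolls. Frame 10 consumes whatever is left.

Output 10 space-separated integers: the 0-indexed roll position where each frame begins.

Answer: 0 1 3 5 7 9 11 12 14 16

Derivation:
Frame 1 starts at roll index 0: roll=10 (strike), consumes 1 roll
Frame 2 starts at roll index 1: rolls=7,3 (sum=10), consumes 2 rolls
Frame 3 starts at roll index 3: rolls=8,0 (sum=8), consumes 2 rolls
Frame 4 starts at roll index 5: rolls=9,1 (sum=10), consumes 2 rolls
Frame 5 starts at roll index 7: rolls=0,10 (sum=10), consumes 2 rolls
Frame 6 starts at roll index 9: rolls=8,1 (sum=9), consumes 2 rolls
Frame 7 starts at roll index 11: roll=10 (strike), consumes 1 roll
Frame 8 starts at roll index 12: rolls=4,5 (sum=9), consumes 2 rolls
Frame 9 starts at roll index 14: rolls=1,9 (sum=10), consumes 2 rolls
Frame 10 starts at roll index 16: 3 remaining rolls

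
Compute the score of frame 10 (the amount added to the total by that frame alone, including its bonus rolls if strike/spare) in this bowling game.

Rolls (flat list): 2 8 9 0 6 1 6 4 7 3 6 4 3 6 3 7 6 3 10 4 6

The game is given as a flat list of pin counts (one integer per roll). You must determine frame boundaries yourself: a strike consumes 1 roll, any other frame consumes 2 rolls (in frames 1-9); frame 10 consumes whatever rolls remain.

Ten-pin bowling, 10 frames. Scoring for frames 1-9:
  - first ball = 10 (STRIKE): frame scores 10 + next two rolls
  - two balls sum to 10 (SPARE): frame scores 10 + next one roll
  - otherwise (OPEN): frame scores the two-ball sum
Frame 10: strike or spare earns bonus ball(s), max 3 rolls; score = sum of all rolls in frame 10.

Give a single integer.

Frame 1: SPARE (2+8=10). 10 + next roll (9) = 19. Cumulative: 19
Frame 2: OPEN (9+0=9). Cumulative: 28
Frame 3: OPEN (6+1=7). Cumulative: 35
Frame 4: SPARE (6+4=10). 10 + next roll (7) = 17. Cumulative: 52
Frame 5: SPARE (7+3=10). 10 + next roll (6) = 16. Cumulative: 68
Frame 6: SPARE (6+4=10). 10 + next roll (3) = 13. Cumulative: 81
Frame 7: OPEN (3+6=9). Cumulative: 90
Frame 8: SPARE (3+7=10). 10 + next roll (6) = 16. Cumulative: 106
Frame 9: OPEN (6+3=9). Cumulative: 115
Frame 10: STRIKE. Sum of all frame-10 rolls (10+4+6) = 20. Cumulative: 135

Answer: 20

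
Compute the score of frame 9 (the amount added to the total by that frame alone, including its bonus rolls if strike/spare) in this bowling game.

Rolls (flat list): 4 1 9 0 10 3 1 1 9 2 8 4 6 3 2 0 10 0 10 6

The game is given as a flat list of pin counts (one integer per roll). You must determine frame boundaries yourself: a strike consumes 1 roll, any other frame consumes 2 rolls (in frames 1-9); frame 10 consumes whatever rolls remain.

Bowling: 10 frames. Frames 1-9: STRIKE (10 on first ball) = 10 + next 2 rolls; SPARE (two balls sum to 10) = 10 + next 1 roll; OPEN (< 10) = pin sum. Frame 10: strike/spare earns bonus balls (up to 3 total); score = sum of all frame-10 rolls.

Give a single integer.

Frame 1: OPEN (4+1=5). Cumulative: 5
Frame 2: OPEN (9+0=9). Cumulative: 14
Frame 3: STRIKE. 10 + next two rolls (3+1) = 14. Cumulative: 28
Frame 4: OPEN (3+1=4). Cumulative: 32
Frame 5: SPARE (1+9=10). 10 + next roll (2) = 12. Cumulative: 44
Frame 6: SPARE (2+8=10). 10 + next roll (4) = 14. Cumulative: 58
Frame 7: SPARE (4+6=10). 10 + next roll (3) = 13. Cumulative: 71
Frame 8: OPEN (3+2=5). Cumulative: 76
Frame 9: SPARE (0+10=10). 10 + next roll (0) = 10. Cumulative: 86
Frame 10: SPARE. Sum of all frame-10 rolls (0+10+6) = 16. Cumulative: 102

Answer: 10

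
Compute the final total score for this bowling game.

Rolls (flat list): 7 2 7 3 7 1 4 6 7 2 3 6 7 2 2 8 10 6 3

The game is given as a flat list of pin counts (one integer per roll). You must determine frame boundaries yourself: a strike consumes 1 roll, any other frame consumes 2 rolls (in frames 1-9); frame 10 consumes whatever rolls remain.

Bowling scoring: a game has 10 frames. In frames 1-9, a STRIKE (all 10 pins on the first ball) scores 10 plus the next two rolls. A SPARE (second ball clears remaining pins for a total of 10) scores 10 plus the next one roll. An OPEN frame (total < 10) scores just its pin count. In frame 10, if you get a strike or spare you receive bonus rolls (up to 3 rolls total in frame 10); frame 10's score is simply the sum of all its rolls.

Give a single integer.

Answer: 126

Derivation:
Frame 1: OPEN (7+2=9). Cumulative: 9
Frame 2: SPARE (7+3=10). 10 + next roll (7) = 17. Cumulative: 26
Frame 3: OPEN (7+1=8). Cumulative: 34
Frame 4: SPARE (4+6=10). 10 + next roll (7) = 17. Cumulative: 51
Frame 5: OPEN (7+2=9). Cumulative: 60
Frame 6: OPEN (3+6=9). Cumulative: 69
Frame 7: OPEN (7+2=9). Cumulative: 78
Frame 8: SPARE (2+8=10). 10 + next roll (10) = 20. Cumulative: 98
Frame 9: STRIKE. 10 + next two rolls (6+3) = 19. Cumulative: 117
Frame 10: OPEN. Sum of all frame-10 rolls (6+3) = 9. Cumulative: 126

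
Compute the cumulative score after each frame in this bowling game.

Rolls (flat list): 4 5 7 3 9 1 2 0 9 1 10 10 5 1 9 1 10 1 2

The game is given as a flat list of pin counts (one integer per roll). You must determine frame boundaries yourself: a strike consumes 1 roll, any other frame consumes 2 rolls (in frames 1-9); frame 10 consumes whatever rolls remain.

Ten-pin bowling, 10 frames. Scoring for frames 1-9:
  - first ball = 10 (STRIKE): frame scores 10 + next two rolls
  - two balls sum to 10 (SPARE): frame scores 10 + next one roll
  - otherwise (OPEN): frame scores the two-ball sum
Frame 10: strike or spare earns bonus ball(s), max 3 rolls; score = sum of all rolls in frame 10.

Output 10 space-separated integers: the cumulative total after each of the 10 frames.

Frame 1: OPEN (4+5=9). Cumulative: 9
Frame 2: SPARE (7+3=10). 10 + next roll (9) = 19. Cumulative: 28
Frame 3: SPARE (9+1=10). 10 + next roll (2) = 12. Cumulative: 40
Frame 4: OPEN (2+0=2). Cumulative: 42
Frame 5: SPARE (9+1=10). 10 + next roll (10) = 20. Cumulative: 62
Frame 6: STRIKE. 10 + next two rolls (10+5) = 25. Cumulative: 87
Frame 7: STRIKE. 10 + next two rolls (5+1) = 16. Cumulative: 103
Frame 8: OPEN (5+1=6). Cumulative: 109
Frame 9: SPARE (9+1=10). 10 + next roll (10) = 20. Cumulative: 129
Frame 10: STRIKE. Sum of all frame-10 rolls (10+1+2) = 13. Cumulative: 142

Answer: 9 28 40 42 62 87 103 109 129 142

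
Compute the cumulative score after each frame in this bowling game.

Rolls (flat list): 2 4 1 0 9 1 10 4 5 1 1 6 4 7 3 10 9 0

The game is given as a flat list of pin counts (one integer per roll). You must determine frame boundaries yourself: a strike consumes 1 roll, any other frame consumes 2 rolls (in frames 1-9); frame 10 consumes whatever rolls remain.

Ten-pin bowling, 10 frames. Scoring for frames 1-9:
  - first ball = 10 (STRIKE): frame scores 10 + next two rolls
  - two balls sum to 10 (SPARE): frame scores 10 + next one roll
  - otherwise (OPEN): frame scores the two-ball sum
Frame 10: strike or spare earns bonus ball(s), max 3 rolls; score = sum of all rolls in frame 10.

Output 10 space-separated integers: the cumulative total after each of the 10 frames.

Answer: 6 7 27 46 55 57 74 94 113 122

Derivation:
Frame 1: OPEN (2+4=6). Cumulative: 6
Frame 2: OPEN (1+0=1). Cumulative: 7
Frame 3: SPARE (9+1=10). 10 + next roll (10) = 20. Cumulative: 27
Frame 4: STRIKE. 10 + next two rolls (4+5) = 19. Cumulative: 46
Frame 5: OPEN (4+5=9). Cumulative: 55
Frame 6: OPEN (1+1=2). Cumulative: 57
Frame 7: SPARE (6+4=10). 10 + next roll (7) = 17. Cumulative: 74
Frame 8: SPARE (7+3=10). 10 + next roll (10) = 20. Cumulative: 94
Frame 9: STRIKE. 10 + next two rolls (9+0) = 19. Cumulative: 113
Frame 10: OPEN. Sum of all frame-10 rolls (9+0) = 9. Cumulative: 122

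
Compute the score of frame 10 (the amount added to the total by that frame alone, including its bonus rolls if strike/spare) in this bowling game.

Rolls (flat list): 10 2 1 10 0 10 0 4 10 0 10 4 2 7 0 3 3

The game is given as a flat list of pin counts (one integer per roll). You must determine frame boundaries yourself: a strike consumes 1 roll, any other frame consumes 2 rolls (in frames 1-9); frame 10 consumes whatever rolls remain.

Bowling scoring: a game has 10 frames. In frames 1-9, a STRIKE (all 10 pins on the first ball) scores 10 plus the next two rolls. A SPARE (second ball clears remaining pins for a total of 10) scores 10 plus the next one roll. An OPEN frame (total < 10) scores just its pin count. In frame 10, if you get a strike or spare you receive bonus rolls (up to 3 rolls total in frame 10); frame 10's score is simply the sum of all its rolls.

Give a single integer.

Answer: 6

Derivation:
Frame 1: STRIKE. 10 + next two rolls (2+1) = 13. Cumulative: 13
Frame 2: OPEN (2+1=3). Cumulative: 16
Frame 3: STRIKE. 10 + next two rolls (0+10) = 20. Cumulative: 36
Frame 4: SPARE (0+10=10). 10 + next roll (0) = 10. Cumulative: 46
Frame 5: OPEN (0+4=4). Cumulative: 50
Frame 6: STRIKE. 10 + next two rolls (0+10) = 20. Cumulative: 70
Frame 7: SPARE (0+10=10). 10 + next roll (4) = 14. Cumulative: 84
Frame 8: OPEN (4+2=6). Cumulative: 90
Frame 9: OPEN (7+0=7). Cumulative: 97
Frame 10: OPEN. Sum of all frame-10 rolls (3+3) = 6. Cumulative: 103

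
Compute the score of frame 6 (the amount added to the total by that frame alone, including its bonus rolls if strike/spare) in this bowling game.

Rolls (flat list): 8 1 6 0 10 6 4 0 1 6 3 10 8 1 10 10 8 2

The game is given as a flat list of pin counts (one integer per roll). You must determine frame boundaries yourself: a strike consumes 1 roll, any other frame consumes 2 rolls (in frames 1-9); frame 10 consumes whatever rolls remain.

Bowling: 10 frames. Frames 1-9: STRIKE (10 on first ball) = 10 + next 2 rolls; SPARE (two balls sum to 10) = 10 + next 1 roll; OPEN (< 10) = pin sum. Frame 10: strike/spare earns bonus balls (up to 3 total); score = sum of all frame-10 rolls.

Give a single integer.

Answer: 9

Derivation:
Frame 1: OPEN (8+1=9). Cumulative: 9
Frame 2: OPEN (6+0=6). Cumulative: 15
Frame 3: STRIKE. 10 + next two rolls (6+4) = 20. Cumulative: 35
Frame 4: SPARE (6+4=10). 10 + next roll (0) = 10. Cumulative: 45
Frame 5: OPEN (0+1=1). Cumulative: 46
Frame 6: OPEN (6+3=9). Cumulative: 55
Frame 7: STRIKE. 10 + next two rolls (8+1) = 19. Cumulative: 74
Frame 8: OPEN (8+1=9). Cumulative: 83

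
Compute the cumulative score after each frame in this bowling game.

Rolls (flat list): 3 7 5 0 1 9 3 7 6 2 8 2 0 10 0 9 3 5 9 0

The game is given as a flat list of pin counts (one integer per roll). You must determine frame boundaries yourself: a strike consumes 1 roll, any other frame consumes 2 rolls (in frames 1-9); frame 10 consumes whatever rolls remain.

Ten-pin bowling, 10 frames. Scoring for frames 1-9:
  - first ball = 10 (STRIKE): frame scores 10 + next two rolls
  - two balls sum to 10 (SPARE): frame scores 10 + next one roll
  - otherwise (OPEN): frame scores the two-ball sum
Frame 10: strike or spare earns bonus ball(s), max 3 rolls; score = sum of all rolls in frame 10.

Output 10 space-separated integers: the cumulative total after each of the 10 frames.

Answer: 15 20 33 49 57 67 77 86 94 103

Derivation:
Frame 1: SPARE (3+7=10). 10 + next roll (5) = 15. Cumulative: 15
Frame 2: OPEN (5+0=5). Cumulative: 20
Frame 3: SPARE (1+9=10). 10 + next roll (3) = 13. Cumulative: 33
Frame 4: SPARE (3+7=10). 10 + next roll (6) = 16. Cumulative: 49
Frame 5: OPEN (6+2=8). Cumulative: 57
Frame 6: SPARE (8+2=10). 10 + next roll (0) = 10. Cumulative: 67
Frame 7: SPARE (0+10=10). 10 + next roll (0) = 10. Cumulative: 77
Frame 8: OPEN (0+9=9). Cumulative: 86
Frame 9: OPEN (3+5=8). Cumulative: 94
Frame 10: OPEN. Sum of all frame-10 rolls (9+0) = 9. Cumulative: 103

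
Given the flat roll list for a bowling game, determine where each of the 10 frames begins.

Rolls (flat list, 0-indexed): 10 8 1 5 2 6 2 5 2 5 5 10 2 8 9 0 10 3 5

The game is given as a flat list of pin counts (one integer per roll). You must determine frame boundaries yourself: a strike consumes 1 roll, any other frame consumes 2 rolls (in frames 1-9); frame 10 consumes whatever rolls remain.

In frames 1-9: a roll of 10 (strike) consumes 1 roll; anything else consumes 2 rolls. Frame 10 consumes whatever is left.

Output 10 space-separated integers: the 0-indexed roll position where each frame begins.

Answer: 0 1 3 5 7 9 11 12 14 16

Derivation:
Frame 1 starts at roll index 0: roll=10 (strike), consumes 1 roll
Frame 2 starts at roll index 1: rolls=8,1 (sum=9), consumes 2 rolls
Frame 3 starts at roll index 3: rolls=5,2 (sum=7), consumes 2 rolls
Frame 4 starts at roll index 5: rolls=6,2 (sum=8), consumes 2 rolls
Frame 5 starts at roll index 7: rolls=5,2 (sum=7), consumes 2 rolls
Frame 6 starts at roll index 9: rolls=5,5 (sum=10), consumes 2 rolls
Frame 7 starts at roll index 11: roll=10 (strike), consumes 1 roll
Frame 8 starts at roll index 12: rolls=2,8 (sum=10), consumes 2 rolls
Frame 9 starts at roll index 14: rolls=9,0 (sum=9), consumes 2 rolls
Frame 10 starts at roll index 16: 3 remaining rolls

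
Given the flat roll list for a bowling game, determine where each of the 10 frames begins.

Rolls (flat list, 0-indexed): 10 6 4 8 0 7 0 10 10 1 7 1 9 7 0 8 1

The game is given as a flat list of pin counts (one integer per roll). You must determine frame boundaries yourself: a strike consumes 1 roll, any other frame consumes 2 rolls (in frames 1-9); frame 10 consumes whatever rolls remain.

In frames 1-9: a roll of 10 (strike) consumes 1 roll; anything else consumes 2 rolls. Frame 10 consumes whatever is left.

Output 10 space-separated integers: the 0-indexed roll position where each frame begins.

Answer: 0 1 3 5 7 8 9 11 13 15

Derivation:
Frame 1 starts at roll index 0: roll=10 (strike), consumes 1 roll
Frame 2 starts at roll index 1: rolls=6,4 (sum=10), consumes 2 rolls
Frame 3 starts at roll index 3: rolls=8,0 (sum=8), consumes 2 rolls
Frame 4 starts at roll index 5: rolls=7,0 (sum=7), consumes 2 rolls
Frame 5 starts at roll index 7: roll=10 (strike), consumes 1 roll
Frame 6 starts at roll index 8: roll=10 (strike), consumes 1 roll
Frame 7 starts at roll index 9: rolls=1,7 (sum=8), consumes 2 rolls
Frame 8 starts at roll index 11: rolls=1,9 (sum=10), consumes 2 rolls
Frame 9 starts at roll index 13: rolls=7,0 (sum=7), consumes 2 rolls
Frame 10 starts at roll index 15: 2 remaining rolls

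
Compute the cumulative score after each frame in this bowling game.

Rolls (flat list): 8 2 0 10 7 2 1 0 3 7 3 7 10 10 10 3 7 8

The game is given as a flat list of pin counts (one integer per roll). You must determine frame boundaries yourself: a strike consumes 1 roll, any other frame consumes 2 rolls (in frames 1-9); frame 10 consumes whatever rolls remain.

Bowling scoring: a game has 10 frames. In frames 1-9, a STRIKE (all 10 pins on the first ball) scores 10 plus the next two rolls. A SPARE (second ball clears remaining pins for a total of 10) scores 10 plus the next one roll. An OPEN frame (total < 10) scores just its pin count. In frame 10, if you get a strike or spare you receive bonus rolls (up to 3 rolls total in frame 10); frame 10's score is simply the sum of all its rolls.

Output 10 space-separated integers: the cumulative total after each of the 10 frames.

Answer: 10 27 36 37 50 70 100 123 143 161

Derivation:
Frame 1: SPARE (8+2=10). 10 + next roll (0) = 10. Cumulative: 10
Frame 2: SPARE (0+10=10). 10 + next roll (7) = 17. Cumulative: 27
Frame 3: OPEN (7+2=9). Cumulative: 36
Frame 4: OPEN (1+0=1). Cumulative: 37
Frame 5: SPARE (3+7=10). 10 + next roll (3) = 13. Cumulative: 50
Frame 6: SPARE (3+7=10). 10 + next roll (10) = 20. Cumulative: 70
Frame 7: STRIKE. 10 + next two rolls (10+10) = 30. Cumulative: 100
Frame 8: STRIKE. 10 + next two rolls (10+3) = 23. Cumulative: 123
Frame 9: STRIKE. 10 + next two rolls (3+7) = 20. Cumulative: 143
Frame 10: SPARE. Sum of all frame-10 rolls (3+7+8) = 18. Cumulative: 161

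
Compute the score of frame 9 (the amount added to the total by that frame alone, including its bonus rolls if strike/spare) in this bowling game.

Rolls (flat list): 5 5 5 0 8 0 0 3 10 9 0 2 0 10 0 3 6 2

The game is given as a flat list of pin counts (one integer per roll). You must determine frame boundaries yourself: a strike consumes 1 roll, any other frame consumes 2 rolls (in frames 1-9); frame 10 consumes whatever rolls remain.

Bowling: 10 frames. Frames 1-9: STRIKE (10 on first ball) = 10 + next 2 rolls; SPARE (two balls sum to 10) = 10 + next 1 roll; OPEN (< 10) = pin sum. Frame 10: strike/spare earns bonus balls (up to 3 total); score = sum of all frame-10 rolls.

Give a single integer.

Frame 1: SPARE (5+5=10). 10 + next roll (5) = 15. Cumulative: 15
Frame 2: OPEN (5+0=5). Cumulative: 20
Frame 3: OPEN (8+0=8). Cumulative: 28
Frame 4: OPEN (0+3=3). Cumulative: 31
Frame 5: STRIKE. 10 + next two rolls (9+0) = 19. Cumulative: 50
Frame 6: OPEN (9+0=9). Cumulative: 59
Frame 7: OPEN (2+0=2). Cumulative: 61
Frame 8: STRIKE. 10 + next two rolls (0+3) = 13. Cumulative: 74
Frame 9: OPEN (0+3=3). Cumulative: 77
Frame 10: OPEN. Sum of all frame-10 rolls (6+2) = 8. Cumulative: 85

Answer: 3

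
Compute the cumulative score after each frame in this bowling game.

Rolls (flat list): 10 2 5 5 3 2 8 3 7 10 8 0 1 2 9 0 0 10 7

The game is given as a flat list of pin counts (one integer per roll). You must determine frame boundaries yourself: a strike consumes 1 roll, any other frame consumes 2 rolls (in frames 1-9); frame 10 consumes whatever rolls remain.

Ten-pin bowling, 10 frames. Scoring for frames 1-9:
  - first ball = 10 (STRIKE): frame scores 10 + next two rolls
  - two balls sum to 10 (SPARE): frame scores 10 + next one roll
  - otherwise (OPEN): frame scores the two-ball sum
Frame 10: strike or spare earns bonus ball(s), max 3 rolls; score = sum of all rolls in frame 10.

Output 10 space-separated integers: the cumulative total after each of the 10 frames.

Answer: 17 24 32 45 65 83 91 94 103 120

Derivation:
Frame 1: STRIKE. 10 + next two rolls (2+5) = 17. Cumulative: 17
Frame 2: OPEN (2+5=7). Cumulative: 24
Frame 3: OPEN (5+3=8). Cumulative: 32
Frame 4: SPARE (2+8=10). 10 + next roll (3) = 13. Cumulative: 45
Frame 5: SPARE (3+7=10). 10 + next roll (10) = 20. Cumulative: 65
Frame 6: STRIKE. 10 + next two rolls (8+0) = 18. Cumulative: 83
Frame 7: OPEN (8+0=8). Cumulative: 91
Frame 8: OPEN (1+2=3). Cumulative: 94
Frame 9: OPEN (9+0=9). Cumulative: 103
Frame 10: SPARE. Sum of all frame-10 rolls (0+10+7) = 17. Cumulative: 120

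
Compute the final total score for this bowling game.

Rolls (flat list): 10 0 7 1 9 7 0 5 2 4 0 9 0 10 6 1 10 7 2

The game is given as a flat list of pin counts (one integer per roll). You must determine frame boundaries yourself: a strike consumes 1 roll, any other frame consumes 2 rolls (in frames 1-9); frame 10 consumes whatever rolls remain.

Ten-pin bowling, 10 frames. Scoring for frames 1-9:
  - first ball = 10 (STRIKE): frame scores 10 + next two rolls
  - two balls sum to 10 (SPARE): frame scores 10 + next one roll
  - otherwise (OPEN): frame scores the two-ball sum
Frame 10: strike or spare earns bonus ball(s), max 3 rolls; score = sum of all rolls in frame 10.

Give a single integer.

Answer: 111

Derivation:
Frame 1: STRIKE. 10 + next two rolls (0+7) = 17. Cumulative: 17
Frame 2: OPEN (0+7=7). Cumulative: 24
Frame 3: SPARE (1+9=10). 10 + next roll (7) = 17. Cumulative: 41
Frame 4: OPEN (7+0=7). Cumulative: 48
Frame 5: OPEN (5+2=7). Cumulative: 55
Frame 6: OPEN (4+0=4). Cumulative: 59
Frame 7: OPEN (9+0=9). Cumulative: 68
Frame 8: STRIKE. 10 + next two rolls (6+1) = 17. Cumulative: 85
Frame 9: OPEN (6+1=7). Cumulative: 92
Frame 10: STRIKE. Sum of all frame-10 rolls (10+7+2) = 19. Cumulative: 111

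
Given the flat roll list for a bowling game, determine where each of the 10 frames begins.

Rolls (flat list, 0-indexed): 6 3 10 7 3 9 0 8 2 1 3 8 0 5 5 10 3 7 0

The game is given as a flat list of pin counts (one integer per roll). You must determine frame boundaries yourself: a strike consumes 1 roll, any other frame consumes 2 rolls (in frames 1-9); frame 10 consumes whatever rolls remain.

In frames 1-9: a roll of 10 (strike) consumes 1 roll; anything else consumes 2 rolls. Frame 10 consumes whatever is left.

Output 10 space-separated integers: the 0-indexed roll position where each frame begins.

Answer: 0 2 3 5 7 9 11 13 15 16

Derivation:
Frame 1 starts at roll index 0: rolls=6,3 (sum=9), consumes 2 rolls
Frame 2 starts at roll index 2: roll=10 (strike), consumes 1 roll
Frame 3 starts at roll index 3: rolls=7,3 (sum=10), consumes 2 rolls
Frame 4 starts at roll index 5: rolls=9,0 (sum=9), consumes 2 rolls
Frame 5 starts at roll index 7: rolls=8,2 (sum=10), consumes 2 rolls
Frame 6 starts at roll index 9: rolls=1,3 (sum=4), consumes 2 rolls
Frame 7 starts at roll index 11: rolls=8,0 (sum=8), consumes 2 rolls
Frame 8 starts at roll index 13: rolls=5,5 (sum=10), consumes 2 rolls
Frame 9 starts at roll index 15: roll=10 (strike), consumes 1 roll
Frame 10 starts at roll index 16: 3 remaining rolls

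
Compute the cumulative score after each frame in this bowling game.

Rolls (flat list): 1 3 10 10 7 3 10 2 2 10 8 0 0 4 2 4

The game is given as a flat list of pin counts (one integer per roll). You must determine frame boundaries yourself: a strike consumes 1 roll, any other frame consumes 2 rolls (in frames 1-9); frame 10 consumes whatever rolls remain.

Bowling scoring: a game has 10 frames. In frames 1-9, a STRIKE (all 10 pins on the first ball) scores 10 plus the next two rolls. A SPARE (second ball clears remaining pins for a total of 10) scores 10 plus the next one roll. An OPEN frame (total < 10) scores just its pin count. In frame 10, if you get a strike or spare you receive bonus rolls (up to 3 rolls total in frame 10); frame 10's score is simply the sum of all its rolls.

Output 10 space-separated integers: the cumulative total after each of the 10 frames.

Frame 1: OPEN (1+3=4). Cumulative: 4
Frame 2: STRIKE. 10 + next two rolls (10+7) = 27. Cumulative: 31
Frame 3: STRIKE. 10 + next two rolls (7+3) = 20. Cumulative: 51
Frame 4: SPARE (7+3=10). 10 + next roll (10) = 20. Cumulative: 71
Frame 5: STRIKE. 10 + next two rolls (2+2) = 14. Cumulative: 85
Frame 6: OPEN (2+2=4). Cumulative: 89
Frame 7: STRIKE. 10 + next two rolls (8+0) = 18. Cumulative: 107
Frame 8: OPEN (8+0=8). Cumulative: 115
Frame 9: OPEN (0+4=4). Cumulative: 119
Frame 10: OPEN. Sum of all frame-10 rolls (2+4) = 6. Cumulative: 125

Answer: 4 31 51 71 85 89 107 115 119 125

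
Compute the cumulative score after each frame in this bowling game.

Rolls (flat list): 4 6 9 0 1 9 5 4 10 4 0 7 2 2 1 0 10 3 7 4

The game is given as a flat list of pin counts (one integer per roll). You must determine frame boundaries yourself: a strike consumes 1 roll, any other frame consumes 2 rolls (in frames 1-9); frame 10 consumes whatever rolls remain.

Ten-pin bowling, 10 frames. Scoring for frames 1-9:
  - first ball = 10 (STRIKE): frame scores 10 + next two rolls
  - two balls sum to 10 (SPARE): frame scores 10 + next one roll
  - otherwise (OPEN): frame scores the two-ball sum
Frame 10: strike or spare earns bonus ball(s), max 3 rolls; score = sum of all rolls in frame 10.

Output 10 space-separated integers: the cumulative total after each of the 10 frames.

Answer: 19 28 43 52 66 70 79 82 95 109

Derivation:
Frame 1: SPARE (4+6=10). 10 + next roll (9) = 19. Cumulative: 19
Frame 2: OPEN (9+0=9). Cumulative: 28
Frame 3: SPARE (1+9=10). 10 + next roll (5) = 15. Cumulative: 43
Frame 4: OPEN (5+4=9). Cumulative: 52
Frame 5: STRIKE. 10 + next two rolls (4+0) = 14. Cumulative: 66
Frame 6: OPEN (4+0=4). Cumulative: 70
Frame 7: OPEN (7+2=9). Cumulative: 79
Frame 8: OPEN (2+1=3). Cumulative: 82
Frame 9: SPARE (0+10=10). 10 + next roll (3) = 13. Cumulative: 95
Frame 10: SPARE. Sum of all frame-10 rolls (3+7+4) = 14. Cumulative: 109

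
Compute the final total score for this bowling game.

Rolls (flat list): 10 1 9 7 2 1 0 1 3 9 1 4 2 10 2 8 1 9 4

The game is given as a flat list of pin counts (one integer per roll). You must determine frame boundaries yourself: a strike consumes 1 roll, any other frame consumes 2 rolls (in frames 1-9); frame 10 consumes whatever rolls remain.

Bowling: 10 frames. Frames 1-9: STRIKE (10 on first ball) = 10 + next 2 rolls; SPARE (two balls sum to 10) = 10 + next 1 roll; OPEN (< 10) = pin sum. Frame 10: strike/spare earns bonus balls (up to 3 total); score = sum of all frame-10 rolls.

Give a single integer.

Frame 1: STRIKE. 10 + next two rolls (1+9) = 20. Cumulative: 20
Frame 2: SPARE (1+9=10). 10 + next roll (7) = 17. Cumulative: 37
Frame 3: OPEN (7+2=9). Cumulative: 46
Frame 4: OPEN (1+0=1). Cumulative: 47
Frame 5: OPEN (1+3=4). Cumulative: 51
Frame 6: SPARE (9+1=10). 10 + next roll (4) = 14. Cumulative: 65
Frame 7: OPEN (4+2=6). Cumulative: 71
Frame 8: STRIKE. 10 + next two rolls (2+8) = 20. Cumulative: 91
Frame 9: SPARE (2+8=10). 10 + next roll (1) = 11. Cumulative: 102
Frame 10: SPARE. Sum of all frame-10 rolls (1+9+4) = 14. Cumulative: 116

Answer: 116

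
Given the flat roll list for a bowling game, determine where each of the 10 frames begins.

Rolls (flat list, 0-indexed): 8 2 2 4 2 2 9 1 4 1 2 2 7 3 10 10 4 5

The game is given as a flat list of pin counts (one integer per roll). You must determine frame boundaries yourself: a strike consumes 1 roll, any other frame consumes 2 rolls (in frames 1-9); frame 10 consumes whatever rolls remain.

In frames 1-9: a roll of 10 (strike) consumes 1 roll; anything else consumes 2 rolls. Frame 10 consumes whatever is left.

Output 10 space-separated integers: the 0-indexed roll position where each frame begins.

Answer: 0 2 4 6 8 10 12 14 15 16

Derivation:
Frame 1 starts at roll index 0: rolls=8,2 (sum=10), consumes 2 rolls
Frame 2 starts at roll index 2: rolls=2,4 (sum=6), consumes 2 rolls
Frame 3 starts at roll index 4: rolls=2,2 (sum=4), consumes 2 rolls
Frame 4 starts at roll index 6: rolls=9,1 (sum=10), consumes 2 rolls
Frame 5 starts at roll index 8: rolls=4,1 (sum=5), consumes 2 rolls
Frame 6 starts at roll index 10: rolls=2,2 (sum=4), consumes 2 rolls
Frame 7 starts at roll index 12: rolls=7,3 (sum=10), consumes 2 rolls
Frame 8 starts at roll index 14: roll=10 (strike), consumes 1 roll
Frame 9 starts at roll index 15: roll=10 (strike), consumes 1 roll
Frame 10 starts at roll index 16: 2 remaining rolls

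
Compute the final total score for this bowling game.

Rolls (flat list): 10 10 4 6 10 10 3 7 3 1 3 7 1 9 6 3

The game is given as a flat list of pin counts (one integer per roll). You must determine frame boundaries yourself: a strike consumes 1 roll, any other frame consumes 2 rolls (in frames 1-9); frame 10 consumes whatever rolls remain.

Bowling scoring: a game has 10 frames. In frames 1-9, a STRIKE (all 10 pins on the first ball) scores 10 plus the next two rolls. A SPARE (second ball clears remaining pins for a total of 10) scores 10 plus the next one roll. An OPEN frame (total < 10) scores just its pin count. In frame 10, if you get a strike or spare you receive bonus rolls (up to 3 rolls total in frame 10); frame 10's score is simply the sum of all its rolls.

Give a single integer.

Frame 1: STRIKE. 10 + next two rolls (10+4) = 24. Cumulative: 24
Frame 2: STRIKE. 10 + next two rolls (4+6) = 20. Cumulative: 44
Frame 3: SPARE (4+6=10). 10 + next roll (10) = 20. Cumulative: 64
Frame 4: STRIKE. 10 + next two rolls (10+3) = 23. Cumulative: 87
Frame 5: STRIKE. 10 + next two rolls (3+7) = 20. Cumulative: 107
Frame 6: SPARE (3+7=10). 10 + next roll (3) = 13. Cumulative: 120
Frame 7: OPEN (3+1=4). Cumulative: 124
Frame 8: SPARE (3+7=10). 10 + next roll (1) = 11. Cumulative: 135
Frame 9: SPARE (1+9=10). 10 + next roll (6) = 16. Cumulative: 151
Frame 10: OPEN. Sum of all frame-10 rolls (6+3) = 9. Cumulative: 160

Answer: 160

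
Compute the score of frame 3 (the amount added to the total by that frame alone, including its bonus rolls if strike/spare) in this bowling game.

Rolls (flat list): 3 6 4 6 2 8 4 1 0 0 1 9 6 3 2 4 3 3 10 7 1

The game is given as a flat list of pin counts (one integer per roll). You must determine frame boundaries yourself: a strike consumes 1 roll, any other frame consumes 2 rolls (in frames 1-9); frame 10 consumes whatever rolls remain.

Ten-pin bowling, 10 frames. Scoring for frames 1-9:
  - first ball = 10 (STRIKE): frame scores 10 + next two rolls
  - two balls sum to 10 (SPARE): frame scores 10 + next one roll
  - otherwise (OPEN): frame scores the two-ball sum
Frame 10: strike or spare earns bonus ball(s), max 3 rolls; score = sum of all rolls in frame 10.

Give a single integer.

Answer: 14

Derivation:
Frame 1: OPEN (3+6=9). Cumulative: 9
Frame 2: SPARE (4+6=10). 10 + next roll (2) = 12. Cumulative: 21
Frame 3: SPARE (2+8=10). 10 + next roll (4) = 14. Cumulative: 35
Frame 4: OPEN (4+1=5). Cumulative: 40
Frame 5: OPEN (0+0=0). Cumulative: 40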